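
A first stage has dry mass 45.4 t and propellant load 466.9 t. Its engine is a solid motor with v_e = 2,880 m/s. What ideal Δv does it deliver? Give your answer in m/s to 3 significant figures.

m₀ = m_dry + m_prop = 45.4 + 466.9 = 512.3 t.
From the ideal rocket equation, Δv = v_e · ln(m₀/m_f) = 2880.0 × ln(11.28) = 2880.0 × 2.4234 ≈ 6979.4 m/s.

Δv ≈ 6980 m/s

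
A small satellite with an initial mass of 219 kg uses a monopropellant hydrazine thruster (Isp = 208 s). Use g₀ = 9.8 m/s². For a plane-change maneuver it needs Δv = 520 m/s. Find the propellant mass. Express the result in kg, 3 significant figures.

propellant mass ≈ 49.3 kg

v_e = Isp · g₀ = 208 × 9.8 = 2038.4 m/s.
m₀/m_f = exp(Δv / v_e) = exp(520 / 2038.4) = exp(0.2551) = 1.2906.
m_f = 219 / 1.2906 = 169.689 kg, so propellant = m₀ − m_f = 219 − 169.689 = 49.311 kg.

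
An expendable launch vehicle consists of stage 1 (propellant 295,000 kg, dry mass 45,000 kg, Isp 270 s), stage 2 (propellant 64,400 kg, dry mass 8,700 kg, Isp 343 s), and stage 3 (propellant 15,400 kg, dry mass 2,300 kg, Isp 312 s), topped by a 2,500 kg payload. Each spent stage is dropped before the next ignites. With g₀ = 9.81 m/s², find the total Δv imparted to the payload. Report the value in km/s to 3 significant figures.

Ignition mass of stage 1 = 295,000+45,000 + 64,400+8,700 + 15,400+2,300 + 2,500 = 433,300 kg.
Stage 1: m₀ = 433,300 kg, m_f = 433,300 − 295,000 = 138,300 kg; Δv = 270×9.81×ln(3.133) = 2648.7×1.1420 ≈ 3025 m/s.
Stage 2: m₀ = 93,300 kg, m_f = 93,300 − 64,400 = 28,900 kg; Δv = 343×9.81×ln(3.228) = 3364.8×1.1720 ≈ 3944 m/s.
Stage 3: m₀ = 20,200 kg, m_f = 20,200 − 15,400 = 4,800 kg; Δv = 312×9.81×ln(4.208) = 3060.7×1.4371 ≈ 4398 m/s.
Total Δv = 3025 + 3944 + 4398 = 11367 m/s.

Δv ≈ 11.4 km/s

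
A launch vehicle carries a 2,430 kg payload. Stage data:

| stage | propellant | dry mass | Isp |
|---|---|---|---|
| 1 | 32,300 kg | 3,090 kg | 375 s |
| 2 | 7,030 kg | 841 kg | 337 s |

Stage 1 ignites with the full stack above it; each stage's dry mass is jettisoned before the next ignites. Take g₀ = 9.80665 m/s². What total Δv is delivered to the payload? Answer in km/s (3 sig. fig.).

Δv ≈ 8.30 km/s

Ignition mass of stage 1 = 32,300+3,090 + 7,030+841 + 2,430 = 45,691 kg.
Stage 1: m₀ = 45,691 kg, m_f = 45,691 − 32,300 = 13,391 kg; Δv = 375×9.80665×ln(3.412) = 3677.5×1.2273 ≈ 4513 m/s.
Stage 2: m₀ = 10,301 kg, m_f = 10,301 − 7,030 = 3,271 kg; Δv = 337×9.80665×ln(3.149) = 3304.8×1.1471 ≈ 3791 m/s.
Total Δv = 4513 + 3791 = 8304 m/s.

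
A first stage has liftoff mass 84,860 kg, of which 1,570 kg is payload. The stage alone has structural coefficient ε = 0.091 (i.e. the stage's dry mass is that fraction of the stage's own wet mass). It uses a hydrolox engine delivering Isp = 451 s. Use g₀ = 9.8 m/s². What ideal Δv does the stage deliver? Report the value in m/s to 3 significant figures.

Δv ≈ 9840 m/s

Stage wet mass = m₀ − payload = 84,860 − 1,570 = 83,290 kg.
Stage dry mass = ε × stage wet mass = 0.091 × 83,290 = 7,579.39 kg.
Burnout mass m_f = stage dry + payload = 7,579.39 + 1,570 = 9,149.39 kg.
v_e = Isp · g₀ = 451 × 9.8 = 4419.8 m/s.
Δv = v_e · ln(84,860/9,149.39) = 4419.8 × ln(9.275) = 4419.8 × 2.2273 ≈ 9844 m/s.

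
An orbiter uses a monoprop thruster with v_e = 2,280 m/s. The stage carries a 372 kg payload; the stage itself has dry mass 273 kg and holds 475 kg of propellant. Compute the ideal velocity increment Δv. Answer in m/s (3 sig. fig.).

m₀ = payload + dry + propellant = 372 + 273 + 475 = 1,120 kg.
m_f = payload + dry = 372 + 273 = 645 kg.
Using Δv = v_e ln(m₀/m_f): Δv = v_e · ln(m₀/m_f) = 2280.0 × ln(1.736) = 2280.0 × 0.5518 ≈ 1258.2 m/s.

Δv ≈ 1260 m/s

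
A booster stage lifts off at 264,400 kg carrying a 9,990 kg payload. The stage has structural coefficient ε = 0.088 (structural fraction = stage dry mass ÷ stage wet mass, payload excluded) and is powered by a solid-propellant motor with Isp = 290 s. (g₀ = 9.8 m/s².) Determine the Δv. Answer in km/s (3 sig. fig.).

Stage wet mass = m₀ − payload = 264,400 − 9,990 = 254,410 kg.
Stage dry mass = ε × stage wet mass = 0.088 × 254,410 = 22,388.1 kg.
Burnout mass m_f = stage dry + payload = 22,388.1 + 9,990 = 32,378.1 kg.
v_e = Isp · g₀ = 290 × 9.8 = 2842.0 m/s.
Using Δv = v_e ln(m₀/m_f): Δv = v_e · ln(264,400/32,378.1) = 2842.0 × ln(8.166) = 2842.0 × 2.1000 ≈ 5968 m/s.

Δv ≈ 5.97 km/s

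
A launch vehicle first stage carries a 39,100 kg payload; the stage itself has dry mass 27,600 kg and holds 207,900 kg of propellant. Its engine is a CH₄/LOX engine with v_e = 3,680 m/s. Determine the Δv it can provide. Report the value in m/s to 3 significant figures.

Δv ≈ 5210 m/s

m₀ = payload + dry + propellant = 39,100 + 27,600 + 207,900 = 274,600 kg.
m_f = payload + dry = 39,100 + 27,600 = 66,700 kg.
Using Δv = v_e ln(m₀/m_f): Δv = v_e · ln(m₀/m_f) = 3680.0 × ln(4.117) = 3680.0 × 1.4151 ≈ 5207.6 m/s.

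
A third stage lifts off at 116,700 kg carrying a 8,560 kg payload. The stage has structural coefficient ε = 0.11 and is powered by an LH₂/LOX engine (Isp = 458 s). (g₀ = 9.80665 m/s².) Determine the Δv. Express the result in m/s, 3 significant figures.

Stage wet mass = m₀ − payload = 116,700 − 8,560 = 108,140 kg.
Stage dry mass = ε × stage wet mass = 0.11 × 108,140 = 11,895.4 kg.
Burnout mass m_f = stage dry + payload = 11,895.4 + 8,560 = 20,455.4 kg.
v_e = Isp · g₀ = 458 × 9.80665 = 4491.4 m/s.
From the ideal rocket equation, Δv = v_e · ln(116,700/20,455.4) = 4491.4 × ln(5.705) = 4491.4 × 1.7414 ≈ 7821 m/s.

Δv ≈ 7820 m/s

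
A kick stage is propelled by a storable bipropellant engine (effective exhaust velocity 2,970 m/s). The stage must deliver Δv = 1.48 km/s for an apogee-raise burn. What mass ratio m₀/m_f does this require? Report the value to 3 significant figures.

mass ratio ≈ 1.65

From the ideal rocket equation, m₀/m_f = exp(Δv / v_e) = exp(1480 / 2970.0) = exp(0.4983) = 1.6459.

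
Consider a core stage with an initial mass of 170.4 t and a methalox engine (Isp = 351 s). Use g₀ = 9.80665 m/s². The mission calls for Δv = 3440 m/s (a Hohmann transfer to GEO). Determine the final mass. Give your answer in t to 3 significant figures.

final mass ≈ 62.7 t

v_e = Isp · g₀ = 351 × 9.80665 = 3442.1 m/s.
m₀/m_f = exp(Δv / v_e) = exp(3440 / 3442.1) = exp(0.9994) = 2.7166.
m_f = m₀ / 2.7166 = 170.4 / 2.7166 = 62.7255 t.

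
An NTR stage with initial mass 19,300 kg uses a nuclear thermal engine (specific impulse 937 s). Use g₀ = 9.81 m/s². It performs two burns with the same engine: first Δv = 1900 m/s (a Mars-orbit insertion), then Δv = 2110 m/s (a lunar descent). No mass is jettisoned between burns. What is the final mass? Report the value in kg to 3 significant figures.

v_e = Isp · g₀ = 937 × 9.81 = 9192.0 m/s.
After the first burn: m = 19300 × exp(−1900/9192.0) = 19300 × 0.81326 = 15,695.9 kg.
After the second burn: m = 15,695.9 × exp(−2110/9192.0) = 15,695.9 × 0.79489 = 12,476.5 kg.

final mass ≈ 12500 kg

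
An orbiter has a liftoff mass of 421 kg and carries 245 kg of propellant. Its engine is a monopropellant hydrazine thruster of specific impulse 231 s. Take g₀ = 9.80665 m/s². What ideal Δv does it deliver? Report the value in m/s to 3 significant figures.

Δv ≈ 1980 m/s

v_e = Isp · g₀ = 231 × 9.80665 = 2265.3 m/s.
m_f = m₀ − m_prop = 421 − 245 = 176 kg.
Δv = v_e · ln(m₀/m_f) = 2265.3 × ln(2.392) = 2265.3 × 0.8721 ≈ 1975.7 m/s.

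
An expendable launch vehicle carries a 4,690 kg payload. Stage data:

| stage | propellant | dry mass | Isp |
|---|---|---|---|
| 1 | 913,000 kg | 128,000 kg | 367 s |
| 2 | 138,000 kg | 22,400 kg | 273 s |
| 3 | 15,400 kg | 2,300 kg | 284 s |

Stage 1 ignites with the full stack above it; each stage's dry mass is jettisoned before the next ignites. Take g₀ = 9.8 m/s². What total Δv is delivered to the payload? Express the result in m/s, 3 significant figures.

Δv ≈ 11900 m/s

Ignition mass of stage 1 = 913,000+128,000 + 138,000+22,400 + 15,400+2,300 + 4,690 = 1,223,790 kg.
Stage 1: m₀ = 1,223,790 kg, m_f = 1,223,790 − 913,000 = 310,790 kg; Δv = 367×9.8×ln(3.938) = 3596.6×1.3706 ≈ 4929 m/s.
Stage 2: m₀ = 182,790 kg, m_f = 182,790 − 138,000 = 44,790 kg; Δv = 273×9.8×ln(4.081) = 2675.4×1.4064 ≈ 3763 m/s.
Stage 3: m₀ = 22,390 kg, m_f = 22,390 − 15,400 = 6,990 kg; Δv = 284×9.8×ln(3.203) = 2783.2×1.1641 ≈ 3240 m/s.
Total Δv = 4929 + 3763 + 3240 = 11932 m/s.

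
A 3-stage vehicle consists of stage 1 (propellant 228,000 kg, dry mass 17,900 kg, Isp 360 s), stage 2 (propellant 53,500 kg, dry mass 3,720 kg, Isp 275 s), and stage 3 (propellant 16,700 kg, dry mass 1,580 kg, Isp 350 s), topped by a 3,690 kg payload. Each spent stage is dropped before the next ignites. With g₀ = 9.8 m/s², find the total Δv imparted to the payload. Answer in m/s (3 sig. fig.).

Ignition mass of stage 1 = 228,000+17,900 + 53,500+3,720 + 16,700+1,580 + 3,690 = 325,090 kg.
Stage 1: m₀ = 325,090 kg, m_f = 325,090 − 228,000 = 97,090 kg; Δv = 360×9.8×ln(3.348) = 3528.0×1.2085 ≈ 4263 m/s.
Stage 2: m₀ = 79,190 kg, m_f = 79,190 − 53,500 = 25,690 kg; Δv = 275×9.8×ln(3.083) = 2695.0×1.1257 ≈ 3034 m/s.
Stage 3: m₀ = 21,970 kg, m_f = 21,970 − 16,700 = 5,270 kg; Δv = 350×9.8×ln(4.169) = 3430.0×1.4276 ≈ 4897 m/s.
Total Δv = 4263 + 3034 + 4897 = 12194 m/s.

Δv ≈ 12200 m/s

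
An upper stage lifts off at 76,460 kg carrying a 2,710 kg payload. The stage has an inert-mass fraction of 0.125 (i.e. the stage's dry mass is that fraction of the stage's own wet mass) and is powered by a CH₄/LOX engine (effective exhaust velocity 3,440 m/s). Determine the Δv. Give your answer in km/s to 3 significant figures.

Δv ≈ 6.39 km/s

Stage wet mass = m₀ − payload = 76,460 − 2,710 = 73,750 kg.
Stage dry mass = ε × stage wet mass = 0.125 × 73,750 = 9,218.75 kg.
Burnout mass m_f = stage dry + payload = 9,218.75 + 2,710 = 11,928.75 kg.
From the ideal rocket equation, Δv = v_e · ln(76,460/11,928.75) = 3440.0 × ln(6.41) = 3440.0 × 1.8578 ≈ 6391 m/s.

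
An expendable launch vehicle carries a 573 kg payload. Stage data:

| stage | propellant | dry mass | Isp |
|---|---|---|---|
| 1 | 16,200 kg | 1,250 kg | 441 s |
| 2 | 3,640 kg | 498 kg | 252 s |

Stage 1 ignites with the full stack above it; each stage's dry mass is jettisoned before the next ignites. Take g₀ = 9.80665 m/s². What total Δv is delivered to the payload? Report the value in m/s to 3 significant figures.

Ignition mass of stage 1 = 16,200+1,250 + 3,640+498 + 573 = 22,161 kg.
Stage 1: m₀ = 22,161 kg, m_f = 22,161 − 16,200 = 5,961 kg; Δv = 441×9.80665×ln(3.718) = 4324.7×1.3131 ≈ 5679 m/s.
Stage 2: m₀ = 4,711 kg, m_f = 4,711 − 3,640 = 1,071 kg; Δv = 252×9.80665×ln(4.399) = 2471.3×1.4813 ≈ 3661 m/s.
Total Δv = 5679 + 3661 = 9340 m/s.

Δv ≈ 9340 m/s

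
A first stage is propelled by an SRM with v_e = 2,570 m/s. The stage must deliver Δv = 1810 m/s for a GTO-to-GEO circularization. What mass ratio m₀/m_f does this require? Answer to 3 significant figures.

mass ratio ≈ 2.02

m₀/m_f = exp(Δv / v_e) = exp(1810 / 2570.0) = exp(0.7043) = 2.0224.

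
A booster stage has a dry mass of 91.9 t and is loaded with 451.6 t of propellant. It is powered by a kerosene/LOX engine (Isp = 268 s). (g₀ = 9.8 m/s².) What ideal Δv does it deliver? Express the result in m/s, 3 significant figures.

v_e = Isp · g₀ = 268 × 9.8 = 2626.4 m/s.
m₀ = m_dry + m_prop = 91.9 + 451.6 = 543.5 t.
From the ideal rocket equation, Δv = v_e · ln(m₀/m_f) = 2626.4 × ln(5.914) = 2626.4 × 1.7773 ≈ 4668.0 m/s.

Δv ≈ 4670 m/s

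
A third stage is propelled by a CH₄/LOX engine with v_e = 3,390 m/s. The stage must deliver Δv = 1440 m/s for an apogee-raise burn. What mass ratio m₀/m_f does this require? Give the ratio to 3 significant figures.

Rocket equation: m₀/m_f = exp(Δv / v_e) = exp(1440 / 3390.0) = exp(0.4248) = 1.5293.

mass ratio ≈ 1.53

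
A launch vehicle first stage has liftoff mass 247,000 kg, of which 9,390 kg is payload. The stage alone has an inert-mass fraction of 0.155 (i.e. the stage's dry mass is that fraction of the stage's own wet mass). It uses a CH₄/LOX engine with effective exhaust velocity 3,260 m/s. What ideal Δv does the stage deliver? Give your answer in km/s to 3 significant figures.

Stage wet mass = m₀ − payload = 247,000 − 9,390 = 237,610 kg.
Stage dry mass = ε × stage wet mass = 0.155 × 237,610 = 36,829.6 kg.
Burnout mass m_f = stage dry + payload = 36,829.6 + 9,390 = 46,219.6 kg.
Δv = v_e · ln(247,000/46,219.6) = 3260.0 × ln(5.344) = 3260.0 × 1.6760 ≈ 5464 m/s.

Δv ≈ 5.46 km/s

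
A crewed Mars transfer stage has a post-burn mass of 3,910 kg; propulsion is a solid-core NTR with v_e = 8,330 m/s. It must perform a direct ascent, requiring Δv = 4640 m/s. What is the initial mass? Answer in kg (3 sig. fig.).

initial mass ≈ 6820 kg

From the ideal rocket equation, m₀/m_f = exp(Δv / v_e) = exp(4640 / 8330.0) = exp(0.5570) = 1.7455.
m₀ = m_f × 1.7455 = 3,910 × 1.7455 = 6,824.91 kg.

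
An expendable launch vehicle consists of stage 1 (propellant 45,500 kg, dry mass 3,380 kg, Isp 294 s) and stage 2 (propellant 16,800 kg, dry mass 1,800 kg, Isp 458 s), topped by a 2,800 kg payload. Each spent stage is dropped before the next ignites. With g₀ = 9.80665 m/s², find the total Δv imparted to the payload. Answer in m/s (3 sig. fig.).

Ignition mass of stage 1 = 45,500+3,380 + 16,800+1,800 + 2,800 = 70,280 kg.
Stage 1: m₀ = 70,280 kg, m_f = 70,280 − 45,500 = 24,780 kg; Δv = 294×9.80665×ln(2.836) = 2883.2×1.0425 ≈ 3006 m/s.
Stage 2: m₀ = 21,400 kg, m_f = 21,400 − 16,800 = 4,600 kg; Δv = 458×9.80665×ln(4.652) = 4491.4×1.5373 ≈ 6905 m/s.
Total Δv = 3006 + 6905 = 9911 m/s.

Δv ≈ 9910 m/s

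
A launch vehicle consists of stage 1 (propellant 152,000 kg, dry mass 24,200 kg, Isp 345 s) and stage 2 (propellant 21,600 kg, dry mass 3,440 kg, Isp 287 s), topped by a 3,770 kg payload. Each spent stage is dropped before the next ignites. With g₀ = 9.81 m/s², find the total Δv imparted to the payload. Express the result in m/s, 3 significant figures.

Ignition mass of stage 1 = 152,000+24,200 + 21,600+3,440 + 3,770 = 205,010 kg.
Stage 1: m₀ = 205,010 kg, m_f = 205,010 − 152,000 = 53,010 kg; Δv = 345×9.81×ln(3.867) = 3384.5×1.3526 ≈ 4578 m/s.
Stage 2: m₀ = 28,810 kg, m_f = 28,810 − 21,600 = 7,210 kg; Δv = 287×9.81×ln(3.996) = 2815.5×1.3853 ≈ 3900 m/s.
Total Δv = 4578 + 3900 = 8478 m/s.

Δv ≈ 8480 m/s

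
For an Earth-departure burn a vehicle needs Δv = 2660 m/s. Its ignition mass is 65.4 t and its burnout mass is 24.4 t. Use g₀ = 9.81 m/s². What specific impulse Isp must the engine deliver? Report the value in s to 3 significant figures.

Isp ≈ 275 s

ln(m₀/m_f) = ln(65400/24400) = ln(2.68) = 0.9859.
Using Δv = v_e ln(m₀/m_f): v_e = Δv / ln(m₀/m_f) = 2660 / 0.9859 = 2697.9 m/s.
Isp = v_e / g₀ = 2697.9 / 9.81 = 275.0 s.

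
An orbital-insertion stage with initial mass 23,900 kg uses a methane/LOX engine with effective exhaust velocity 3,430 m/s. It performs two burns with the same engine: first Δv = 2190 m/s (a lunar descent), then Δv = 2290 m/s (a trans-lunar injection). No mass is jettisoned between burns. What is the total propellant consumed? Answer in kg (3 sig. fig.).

After the first burn: m = 23900 × exp(−2190/3430.0) = 23900 × 0.52809 = 12,621.4 kg.
After the second burn: m = 12,621.4 × exp(−2290/3430.0) = 12,621.4 × 0.51292 = 6,473.77 kg.
Total propellant = m₀ − m_final = 23900 − 6,473.77 = 17,426.23 kg.

total propellant consumed ≈ 17400 kg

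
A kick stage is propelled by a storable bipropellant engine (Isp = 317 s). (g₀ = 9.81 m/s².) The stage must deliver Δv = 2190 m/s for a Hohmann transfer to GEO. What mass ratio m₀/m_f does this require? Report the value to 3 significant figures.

v_e = Isp · g₀ = 317 × 9.81 = 3109.8 m/s.
From the ideal rocket equation, m₀/m_f = exp(Δv / v_e) = exp(2190 / 3109.8) = exp(0.7042) = 2.0223.

mass ratio ≈ 2.02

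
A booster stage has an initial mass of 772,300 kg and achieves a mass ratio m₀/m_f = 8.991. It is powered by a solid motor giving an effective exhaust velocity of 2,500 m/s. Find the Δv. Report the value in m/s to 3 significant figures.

Using Δv = v_e ln(m₀/m_f): Δv = v_e · ln(8.991) = 2500.0 × 2.1962 ≈ 5490.6 m/s.

Δv ≈ 5490 m/s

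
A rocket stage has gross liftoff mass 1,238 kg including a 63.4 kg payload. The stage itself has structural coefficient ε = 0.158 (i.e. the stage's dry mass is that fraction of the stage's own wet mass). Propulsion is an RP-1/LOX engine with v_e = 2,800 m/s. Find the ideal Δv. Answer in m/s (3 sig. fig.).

Δv ≈ 4490 m/s

Stage wet mass = m₀ − payload = 1,238 − 63.4 = 1,174.6 kg.
Stage dry mass = ε × stage wet mass = 0.158 × 1,174.6 = 185.587 kg.
Burnout mass m_f = stage dry + payload = 185.587 + 63.4 = 248.987 kg.
Δv = v_e · ln(1,238/248.987) = 2800.0 × ln(4.972) = 2800.0 × 1.6039 ≈ 4491 m/s.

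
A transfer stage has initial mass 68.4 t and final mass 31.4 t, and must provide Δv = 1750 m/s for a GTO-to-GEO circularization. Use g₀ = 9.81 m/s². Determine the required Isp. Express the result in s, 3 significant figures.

Isp ≈ 229 s

ln(m₀/m_f) = ln(68400/31400) = ln(2.178) = 0.7786.
Using Δv = v_e ln(m₀/m_f): v_e = Δv / ln(m₀/m_f) = 1750 / 0.7786 = 2247.7 m/s.
Isp = v_e / g₀ = 2247.7 / 9.81 = 229.1 s.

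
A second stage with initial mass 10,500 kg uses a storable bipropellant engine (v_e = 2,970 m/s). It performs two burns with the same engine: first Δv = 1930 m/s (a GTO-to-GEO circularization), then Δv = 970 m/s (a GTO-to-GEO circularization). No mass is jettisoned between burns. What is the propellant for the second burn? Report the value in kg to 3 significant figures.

After the first burn: m = 10500 × exp(−1930/2970.0) = 10500 × 0.52213 = 5,482.37 kg.
After the second burn: m = 5,482.37 × exp(−970/2970.0) = 5,482.37 × 0.72137 = 3,954.82 kg.
Second-burn propellant = 5,482.37 − 3,954.82 = 1,527.55 kg.

propellant for the second burn ≈ 1530 kg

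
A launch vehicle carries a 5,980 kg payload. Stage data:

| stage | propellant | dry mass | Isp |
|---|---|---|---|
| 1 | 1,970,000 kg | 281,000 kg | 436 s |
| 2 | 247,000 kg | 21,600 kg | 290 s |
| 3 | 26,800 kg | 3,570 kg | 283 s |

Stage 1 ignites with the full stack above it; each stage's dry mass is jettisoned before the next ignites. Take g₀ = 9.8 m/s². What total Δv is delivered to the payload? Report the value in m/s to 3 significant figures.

Ignition mass of stage 1 = 1,970,000+281,000 + 247,000+21,600 + 26,800+3,570 + 5,980 = 2,555,950 kg.
Stage 1: m₀ = 2,555,950 kg, m_f = 2,555,950 − 1,970,000 = 585,950 kg; Δv = 436×9.8×ln(4.362) = 4272.8×1.4729 ≈ 6294 m/s.
Stage 2: m₀ = 304,950 kg, m_f = 304,950 − 247,000 = 57,950 kg; Δv = 290×9.8×ln(5.262) = 2842.0×1.6606 ≈ 4719 m/s.
Stage 3: m₀ = 36,350 kg, m_f = 36,350 − 26,800 = 9,550 kg; Δv = 283×9.8×ln(3.806) = 2773.4×1.3367 ≈ 3707 m/s.
Total Δv = 6294 + 4719 + 3707 = 14720 m/s.

Δv ≈ 14700 m/s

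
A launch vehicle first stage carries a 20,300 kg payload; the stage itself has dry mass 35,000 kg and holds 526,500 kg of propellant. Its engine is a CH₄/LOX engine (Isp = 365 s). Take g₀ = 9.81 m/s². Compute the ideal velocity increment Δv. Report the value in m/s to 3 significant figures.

Δv ≈ 8430 m/s

v_e = Isp · g₀ = 365 × 9.81 = 3580.7 m/s.
m₀ = payload + dry + propellant = 20,300 + 35,000 + 526,500 = 581,800 kg.
m_f = payload + dry = 20,300 + 35,000 = 55,300 kg.
Δv = v_e · ln(m₀/m_f) = 3580.7 × ln(10.52) = 3580.7 × 2.3534 ≈ 8426.5 m/s.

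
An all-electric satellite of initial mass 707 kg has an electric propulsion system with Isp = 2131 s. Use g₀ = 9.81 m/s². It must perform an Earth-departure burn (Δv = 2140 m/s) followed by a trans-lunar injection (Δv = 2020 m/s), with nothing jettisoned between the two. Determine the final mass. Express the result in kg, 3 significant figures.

final mass ≈ 579 kg

v_e = Isp · g₀ = 2131 × 9.81 = 20905.1 m/s.
After the first burn: m = 707 × exp(−2140/20905.1) = 707 × 0.90270 = 638.209 kg.
After the second burn: m = 638.209 × exp(−2020/20905.1) = 638.209 × 0.90789 = 579.424 kg.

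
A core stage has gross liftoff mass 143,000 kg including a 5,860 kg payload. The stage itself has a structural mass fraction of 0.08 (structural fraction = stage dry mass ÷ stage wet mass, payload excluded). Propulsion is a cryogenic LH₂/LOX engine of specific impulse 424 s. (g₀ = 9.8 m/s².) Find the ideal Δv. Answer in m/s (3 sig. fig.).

Δv ≈ 8890 m/s

Stage wet mass = m₀ − payload = 143,000 − 5,860 = 137,140 kg.
Stage dry mass = ε × stage wet mass = 0.08 × 137,140 = 10,971.2 kg.
Burnout mass m_f = stage dry + payload = 10,971.2 + 5,860 = 16,831.2 kg.
v_e = Isp · g₀ = 424 × 9.8 = 4155.2 m/s.
Δv = v_e · ln(143,000/16,831.2) = 4155.2 × ln(8.496) = 4155.2 × 2.1396 ≈ 8891 m/s.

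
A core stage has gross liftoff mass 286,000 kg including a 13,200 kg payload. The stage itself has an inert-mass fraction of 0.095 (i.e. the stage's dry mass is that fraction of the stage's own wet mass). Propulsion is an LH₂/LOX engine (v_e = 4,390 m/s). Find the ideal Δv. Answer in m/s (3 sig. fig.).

Δv ≈ 8730 m/s

Stage wet mass = m₀ − payload = 286,000 − 13,200 = 272,800 kg.
Stage dry mass = ε × stage wet mass = 0.095 × 272,800 = 25,916 kg.
Burnout mass m_f = stage dry + payload = 25,916 + 13,200 = 39,116 kg.
Δv = v_e · ln(286,000/39,116) = 4390.0 × ln(7.312) = 4390.0 × 1.9895 ≈ 8734 m/s.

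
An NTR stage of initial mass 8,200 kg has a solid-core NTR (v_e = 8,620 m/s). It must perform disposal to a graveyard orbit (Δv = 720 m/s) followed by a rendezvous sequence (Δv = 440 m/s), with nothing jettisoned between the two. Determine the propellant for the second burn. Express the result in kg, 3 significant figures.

propellant for the second burn ≈ 375 kg

After the first burn: m = 8200 × exp(−720/8620.0) = 8200 × 0.91987 = 7,542.93 kg.
After the second burn: m = 7,542.93 × exp(−440/8620.0) = 7,542.93 × 0.95024 = 7,167.59 kg.
Second-burn propellant = 7,542.93 − 7,167.59 = 375.34 kg.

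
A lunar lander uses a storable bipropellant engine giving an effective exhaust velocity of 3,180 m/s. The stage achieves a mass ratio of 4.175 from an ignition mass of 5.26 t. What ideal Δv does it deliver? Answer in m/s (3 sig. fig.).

Δv = v_e · ln(4.175) = 3180.0 × 1.4291 ≈ 4544.6 m/s.

Δv ≈ 4540 m/s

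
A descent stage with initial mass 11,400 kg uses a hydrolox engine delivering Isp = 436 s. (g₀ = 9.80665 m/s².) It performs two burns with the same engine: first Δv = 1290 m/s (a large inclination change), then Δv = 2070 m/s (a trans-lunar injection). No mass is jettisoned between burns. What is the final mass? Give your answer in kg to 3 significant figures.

v_e = Isp · g₀ = 436 × 9.80665 = 4275.7 m/s.
After the first burn: m = 11400 × exp(−1290/4275.7) = 11400 × 0.73956 = 8,430.98 kg.
After the second burn: m = 8,430.98 × exp(−2070/4275.7) = 8,430.98 × 0.61623 = 5,195.42 kg.

final mass ≈ 5200 kg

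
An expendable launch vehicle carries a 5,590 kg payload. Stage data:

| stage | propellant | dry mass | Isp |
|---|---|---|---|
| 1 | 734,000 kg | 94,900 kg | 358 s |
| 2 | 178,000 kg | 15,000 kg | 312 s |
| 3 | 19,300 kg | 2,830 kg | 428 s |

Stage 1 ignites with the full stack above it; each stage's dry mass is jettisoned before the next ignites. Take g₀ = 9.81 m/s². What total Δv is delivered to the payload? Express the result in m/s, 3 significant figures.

Ignition mass of stage 1 = 734,000+94,900 + 178,000+15,000 + 19,300+2,830 + 5,590 = 1,049,620 kg.
Stage 1: m₀ = 1,049,620 kg, m_f = 1,049,620 − 734,000 = 315,620 kg; Δv = 358×9.81×ln(3.326) = 3512.0×1.2016 ≈ 4220 m/s.
Stage 2: m₀ = 220,720 kg, m_f = 220,720 − 178,000 = 42,720 kg; Δv = 312×9.81×ln(5.167) = 3060.7×1.6422 ≈ 5026 m/s.
Stage 3: m₀ = 27,720 kg, m_f = 27,720 − 19,300 = 8,420 kg; Δv = 428×9.81×ln(3.292) = 4198.7×1.1915 ≈ 5003 m/s.
Total Δv = 4220 + 5026 + 5003 = 14249 m/s.

Δv ≈ 14200 m/s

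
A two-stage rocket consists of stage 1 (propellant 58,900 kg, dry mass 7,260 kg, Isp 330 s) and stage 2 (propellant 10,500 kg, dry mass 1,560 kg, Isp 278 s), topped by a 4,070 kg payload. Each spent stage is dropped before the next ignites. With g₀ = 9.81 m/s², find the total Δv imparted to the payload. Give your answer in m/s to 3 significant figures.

Δv ≈ 6940 m/s

Ignition mass of stage 1 = 58,900+7,260 + 10,500+1,560 + 4,070 = 82,290 kg.
Stage 1: m₀ = 82,290 kg, m_f = 82,290 − 58,900 = 23,390 kg; Δv = 330×9.81×ln(3.518) = 3237.3×1.2579 ≈ 4072 m/s.
Stage 2: m₀ = 16,130 kg, m_f = 16,130 − 10,500 = 5,630 kg; Δv = 278×9.81×ln(2.865) = 2727.2×1.0526 ≈ 2871 m/s.
Total Δv = 4072 + 2871 = 6943 m/s.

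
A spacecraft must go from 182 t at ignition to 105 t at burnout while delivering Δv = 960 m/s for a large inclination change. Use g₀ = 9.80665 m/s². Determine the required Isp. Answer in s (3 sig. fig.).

ln(m₀/m_f) = ln(182000/105000) = ln(1.733) = 0.5500.
v_e = Δv / ln(m₀/m_f) = 960 / 0.5500 = 1745.3 m/s.
Isp = v_e / g₀ = 1745.3 / 9.80665 = 178.0 s.

Isp ≈ 178 s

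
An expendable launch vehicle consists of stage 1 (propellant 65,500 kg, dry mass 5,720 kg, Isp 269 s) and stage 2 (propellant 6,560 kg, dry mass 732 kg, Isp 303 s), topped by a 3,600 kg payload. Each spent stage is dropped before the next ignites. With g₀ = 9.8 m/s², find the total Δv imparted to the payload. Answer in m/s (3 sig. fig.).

Ignition mass of stage 1 = 65,500+5,720 + 6,560+732 + 3,600 = 82,112 kg.
Stage 1: m₀ = 82,112 kg, m_f = 82,112 − 65,500 = 16,612 kg; Δv = 269×9.8×ln(4.943) = 2636.2×1.5980 ≈ 4213 m/s.
Stage 2: m₀ = 10,892 kg, m_f = 10,892 − 6,560 = 4,332 kg; Δv = 303×9.8×ln(2.514) = 2969.4×0.9220 ≈ 2738 m/s.
Total Δv = 4213 + 2738 = 6951 m/s.

Δv ≈ 6950 m/s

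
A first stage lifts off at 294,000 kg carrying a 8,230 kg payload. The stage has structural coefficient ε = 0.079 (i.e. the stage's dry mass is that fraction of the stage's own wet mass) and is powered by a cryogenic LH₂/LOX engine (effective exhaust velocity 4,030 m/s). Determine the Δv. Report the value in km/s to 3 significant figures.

Stage wet mass = m₀ − payload = 294,000 − 8,230 = 285,770 kg.
Stage dry mass = ε × stage wet mass = 0.079 × 285,770 = 22,575.8 kg.
Burnout mass m_f = stage dry + payload = 22,575.8 + 8,230 = 30,805.8 kg.
Rocket equation: Δv = v_e · ln(294,000/30,805.8) = 4030.0 × ln(9.544) = 4030.0 × 2.2559 ≈ 9091 m/s.

Δv ≈ 9.09 km/s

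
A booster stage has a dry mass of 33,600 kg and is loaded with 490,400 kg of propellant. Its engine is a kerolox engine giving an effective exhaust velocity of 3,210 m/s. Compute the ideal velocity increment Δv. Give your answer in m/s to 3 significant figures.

Δv ≈ 8820 m/s

m₀ = m_dry + m_prop = 33,600 + 490,400 = 524,000 kg.
Δv = v_e · ln(m₀/m_f) = 3210.0 × ln(15.6) = 3210.0 × 2.7470 ≈ 8817.8 m/s.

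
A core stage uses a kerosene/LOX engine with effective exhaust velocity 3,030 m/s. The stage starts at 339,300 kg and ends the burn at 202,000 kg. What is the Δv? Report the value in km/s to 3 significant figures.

Using Δv = v_e ln(m₀/m_f): Δv = v_e · ln(m₀/m_f) = 3030.0 × ln(1.68) = 3030.0 × 0.5186 ≈ 1571.4 m/s.

Δv ≈ 1.57 km/s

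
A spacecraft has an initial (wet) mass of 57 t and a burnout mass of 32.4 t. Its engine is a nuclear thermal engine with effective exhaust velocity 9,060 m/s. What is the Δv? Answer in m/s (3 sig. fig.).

Δv ≈ 5120 m/s

Using Δv = v_e ln(m₀/m_f): Δv = v_e · ln(m₀/m_f) = 9060.0 × ln(1.759) = 9060.0 × 0.5649 ≈ 5117.9 m/s.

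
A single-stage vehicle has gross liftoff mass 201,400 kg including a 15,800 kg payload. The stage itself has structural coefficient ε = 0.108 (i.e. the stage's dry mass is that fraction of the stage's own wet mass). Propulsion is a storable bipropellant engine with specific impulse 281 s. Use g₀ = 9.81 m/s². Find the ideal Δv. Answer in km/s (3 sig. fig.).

Δv ≈ 4.76 km/s

Stage wet mass = m₀ − payload = 201,400 − 15,800 = 185,600 kg.
Stage dry mass = ε × stage wet mass = 0.108 × 185,600 = 20,044.8 kg.
Burnout mass m_f = stage dry + payload = 20,044.8 + 15,800 = 35,844.8 kg.
v_e = Isp · g₀ = 281 × 9.81 = 2756.6 m/s.
Using Δv = v_e ln(m₀/m_f): Δv = v_e · ln(201,400/35,844.8) = 2756.6 × ln(5.619) = 2756.6 × 1.7261 ≈ 4758 m/s.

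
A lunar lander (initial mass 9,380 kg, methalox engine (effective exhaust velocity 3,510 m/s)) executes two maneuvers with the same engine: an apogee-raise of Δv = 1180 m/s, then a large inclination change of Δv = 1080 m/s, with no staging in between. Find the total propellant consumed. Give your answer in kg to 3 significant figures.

total propellant consumed ≈ 4450 kg

After the first burn: m = 9380 × exp(−1180/3510.0) = 9380 × 0.71449 = 6,701.92 kg.
After the second burn: m = 6,701.92 × exp(−1080/3510.0) = 6,701.92 × 0.73514 = 4,926.85 kg.
Total propellant = m₀ − m_final = 9380 − 4,926.85 = 4,453.15 kg.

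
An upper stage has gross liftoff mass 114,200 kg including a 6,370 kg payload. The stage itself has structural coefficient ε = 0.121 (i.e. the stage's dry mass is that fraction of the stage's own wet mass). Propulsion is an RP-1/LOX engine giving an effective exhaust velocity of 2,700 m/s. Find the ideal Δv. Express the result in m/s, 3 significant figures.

Stage wet mass = m₀ − payload = 114,200 − 6,370 = 107,830 kg.
Stage dry mass = ε × stage wet mass = 0.121 × 107,830 = 13,047.4 kg.
Burnout mass m_f = stage dry + payload = 13,047.4 + 6,370 = 19,417.4 kg.
By the Tsiolkovsky rocket equation, Δv = v_e · ln(114,200/19,417.4) = 2700.0 × ln(5.881) = 2700.0 × 1.7718 ≈ 4784 m/s.

Δv ≈ 4780 m/s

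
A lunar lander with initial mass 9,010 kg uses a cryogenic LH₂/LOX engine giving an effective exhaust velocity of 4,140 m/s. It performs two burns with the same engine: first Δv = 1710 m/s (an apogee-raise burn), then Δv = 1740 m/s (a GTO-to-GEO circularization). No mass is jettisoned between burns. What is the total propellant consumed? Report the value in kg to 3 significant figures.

total propellant consumed ≈ 5090 kg

After the first burn: m = 9010 × exp(−1710/4140.0) = 9010 × 0.66163 = 5,961.29 kg.
After the second burn: m = 5,961.29 × exp(−1740/4140.0) = 5,961.29 × 0.65686 = 3,915.73 kg.
Total propellant = m₀ − m_final = 9010 − 3,915.73 = 5,094.27 kg.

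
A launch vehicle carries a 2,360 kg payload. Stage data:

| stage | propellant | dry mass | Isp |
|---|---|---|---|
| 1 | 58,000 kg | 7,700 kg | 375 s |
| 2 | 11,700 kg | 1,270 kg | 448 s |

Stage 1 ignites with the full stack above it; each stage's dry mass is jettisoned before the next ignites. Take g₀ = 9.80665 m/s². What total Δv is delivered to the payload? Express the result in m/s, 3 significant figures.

Δv ≈ 11000 m/s

Ignition mass of stage 1 = 58,000+7,700 + 11,700+1,270 + 2,360 = 81,030 kg.
Stage 1: m₀ = 81,030 kg, m_f = 81,030 − 58,000 = 23,030 kg; Δv = 375×9.80665×ln(3.518) = 3677.5×1.2580 ≈ 4626 m/s.
Stage 2: m₀ = 15,330 kg, m_f = 15,330 − 11,700 = 3,630 kg; Δv = 448×9.80665×ln(4.223) = 4393.4×1.4406 ≈ 6329 m/s.
Total Δv = 4626 + 6329 = 10955 m/s.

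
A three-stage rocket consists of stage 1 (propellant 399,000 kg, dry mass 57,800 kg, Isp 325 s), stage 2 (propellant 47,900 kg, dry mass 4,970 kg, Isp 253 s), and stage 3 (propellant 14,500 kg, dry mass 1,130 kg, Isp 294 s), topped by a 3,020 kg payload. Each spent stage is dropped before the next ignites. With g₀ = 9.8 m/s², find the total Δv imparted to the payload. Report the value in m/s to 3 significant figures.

Ignition mass of stage 1 = 399,000+57,800 + 47,900+4,970 + 14,500+1,130 + 3,020 = 528,320 kg.
Stage 1: m₀ = 528,320 kg, m_f = 528,320 − 399,000 = 129,320 kg; Δv = 325×9.8×ln(4.085) = 3185.0×1.4074 ≈ 4483 m/s.
Stage 2: m₀ = 71,520 kg, m_f = 71,520 − 47,900 = 23,620 kg; Δv = 253×9.8×ln(3.028) = 2479.4×1.1079 ≈ 2747 m/s.
Stage 3: m₀ = 18,650 kg, m_f = 18,650 − 14,500 = 4,150 kg; Δv = 294×9.8×ln(4.494) = 2881.2×1.5027 ≈ 4330 m/s.
Total Δv = 4483 + 2747 + 4330 = 11560 m/s.

Δv ≈ 11600 m/s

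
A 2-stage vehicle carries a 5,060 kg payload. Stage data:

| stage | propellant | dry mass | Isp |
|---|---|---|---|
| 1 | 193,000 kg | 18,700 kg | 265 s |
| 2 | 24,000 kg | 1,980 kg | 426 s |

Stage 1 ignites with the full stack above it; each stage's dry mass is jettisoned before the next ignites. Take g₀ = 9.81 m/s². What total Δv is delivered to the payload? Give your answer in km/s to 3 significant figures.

Δv ≈ 10.3 km/s

Ignition mass of stage 1 = 193,000+18,700 + 24,000+1,980 + 5,060 = 242,740 kg.
Stage 1: m₀ = 242,740 kg, m_f = 242,740 − 193,000 = 49,740 kg; Δv = 265×9.81×ln(4.88) = 2599.7×1.5852 ≈ 4121 m/s.
Stage 2: m₀ = 31,040 kg, m_f = 31,040 − 24,000 = 7,040 kg; Δv = 426×9.81×ln(4.409) = 4179.1×1.4837 ≈ 6200 m/s.
Total Δv = 4121 + 6200 = 10321 m/s.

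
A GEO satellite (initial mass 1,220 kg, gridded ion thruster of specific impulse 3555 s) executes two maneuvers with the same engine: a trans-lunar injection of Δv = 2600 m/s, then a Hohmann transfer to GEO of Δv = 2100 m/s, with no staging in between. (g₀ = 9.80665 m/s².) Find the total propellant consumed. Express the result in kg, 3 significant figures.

total propellant consumed ≈ 154 kg

v_e = Isp · g₀ = 3555 × 9.80665 = 34862.6 m/s.
After the first burn: m = 1220 × exp(−2600/34862.6) = 1220 × 0.92813 = 1,132.32 kg.
After the second burn: m = 1,132.32 × exp(−2100/34862.6) = 1,132.32 × 0.94154 = 1,066.12 kg.
Total propellant = m₀ − m_final = 1220 − 1,066.12 = 153.88 kg.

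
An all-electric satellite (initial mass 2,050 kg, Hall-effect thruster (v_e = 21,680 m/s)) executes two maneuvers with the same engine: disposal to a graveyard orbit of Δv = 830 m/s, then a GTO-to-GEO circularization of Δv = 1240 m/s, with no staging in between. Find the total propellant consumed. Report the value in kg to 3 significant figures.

total propellant consumed ≈ 187 kg

After the first burn: m = 2050 × exp(−830/21680.0) = 2050 × 0.96244 = 1,973 kg.
After the second burn: m = 1,973 × exp(−1240/21680.0) = 1,973 × 0.94441 = 1,863.32 kg.
Total propellant = m₀ − m_final = 2050 − 1,863.32 = 186.68 kg.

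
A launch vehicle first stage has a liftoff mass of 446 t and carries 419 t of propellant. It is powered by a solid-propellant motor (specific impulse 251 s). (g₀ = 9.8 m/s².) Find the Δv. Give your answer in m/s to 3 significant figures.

v_e = Isp · g₀ = 251 × 9.8 = 2459.8 m/s.
m_f = m₀ − m_prop = 446 − 419 = 27 t.
Δv = v_e · ln(m₀/m_f) = 2459.8 × ln(16.52) = 2459.8 × 2.8045 ≈ 6898.5 m/s.

Δv ≈ 6900 m/s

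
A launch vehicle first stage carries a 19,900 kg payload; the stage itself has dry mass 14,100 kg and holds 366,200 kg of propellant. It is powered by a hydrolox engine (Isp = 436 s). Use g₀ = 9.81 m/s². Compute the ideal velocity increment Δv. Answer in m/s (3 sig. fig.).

v_e = Isp · g₀ = 436 × 9.81 = 4277.2 m/s.
m₀ = payload + dry + propellant = 19,900 + 14,100 + 366,200 = 400,200 kg.
m_f = payload + dry = 19,900 + 14,100 = 34,000 kg.
Using Δv = v_e ln(m₀/m_f): Δv = v_e · ln(m₀/m_f) = 4277.2 × ln(11.77) = 4277.2 × 2.4656 ≈ 10545.8 m/s.

Δv ≈ 10500 m/s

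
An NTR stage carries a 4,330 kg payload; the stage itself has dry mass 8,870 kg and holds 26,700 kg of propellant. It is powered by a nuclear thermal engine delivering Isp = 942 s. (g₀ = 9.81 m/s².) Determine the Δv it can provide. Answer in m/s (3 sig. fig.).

v_e = Isp · g₀ = 942 × 9.81 = 9241.0 m/s.
m₀ = payload + dry + propellant = 4,330 + 8,870 + 26,700 = 39,900 kg.
m_f = payload + dry = 4,330 + 8,870 = 13,200 kg.
By the Tsiolkovsky rocket equation, Δv = v_e · ln(m₀/m_f) = 9241.0 × ln(3.023) = 9241.0 × 1.1062 ≈ 10222.0 m/s.

Δv ≈ 10200 m/s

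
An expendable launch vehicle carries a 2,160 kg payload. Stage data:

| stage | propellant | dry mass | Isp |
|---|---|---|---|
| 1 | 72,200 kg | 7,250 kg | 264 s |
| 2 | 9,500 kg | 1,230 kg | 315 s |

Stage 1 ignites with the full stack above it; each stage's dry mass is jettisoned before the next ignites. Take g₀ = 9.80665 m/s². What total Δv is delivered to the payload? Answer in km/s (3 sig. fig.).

Ignition mass of stage 1 = 72,200+7,250 + 9,500+1,230 + 2,160 = 92,340 kg.
Stage 1: m₀ = 92,340 kg, m_f = 92,340 − 72,200 = 20,140 kg; Δv = 264×9.80665×ln(4.585) = 2589.0×1.5228 ≈ 3942 m/s.
Stage 2: m₀ = 12,890 kg, m_f = 12,890 − 9,500 = 3,390 kg; Δv = 315×9.80665×ln(3.802) = 3089.1×1.3356 ≈ 4126 m/s.
Total Δv = 3942 + 4126 = 8068 m/s.

Δv ≈ 8.07 km/s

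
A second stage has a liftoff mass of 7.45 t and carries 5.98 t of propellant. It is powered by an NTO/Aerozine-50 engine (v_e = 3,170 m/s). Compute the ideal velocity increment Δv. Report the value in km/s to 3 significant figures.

Δv ≈ 5.14 km/s

m_f = m₀ − m_prop = 7.45 − 5.98 = 1.47 t.
Using Δv = v_e ln(m₀/m_f): Δv = v_e · ln(m₀/m_f) = 3170.0 × ln(5.068) = 3170.0 × 1.6230 ≈ 5144.8 m/s.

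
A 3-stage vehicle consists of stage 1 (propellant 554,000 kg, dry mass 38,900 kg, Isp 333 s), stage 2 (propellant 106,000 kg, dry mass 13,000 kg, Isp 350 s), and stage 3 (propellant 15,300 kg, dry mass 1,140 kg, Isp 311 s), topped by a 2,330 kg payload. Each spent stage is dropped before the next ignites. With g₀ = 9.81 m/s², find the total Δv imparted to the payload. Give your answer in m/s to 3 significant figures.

Ignition mass of stage 1 = 554,000+38,900 + 106,000+13,000 + 15,300+1,140 + 2,330 = 730,670 kg.
Stage 1: m₀ = 730,670 kg, m_f = 730,670 − 554,000 = 176,670 kg; Δv = 333×9.81×ln(4.136) = 3266.7×1.4197 ≈ 4638 m/s.
Stage 2: m₀ = 137,770 kg, m_f = 137,770 − 106,000 = 31,770 kg; Δv = 350×9.81×ln(4.336) = 3433.5×1.4671 ≈ 5037 m/s.
Stage 3: m₀ = 18,770 kg, m_f = 18,770 − 15,300 = 3,470 kg; Δv = 311×9.81×ln(5.409) = 3050.9×1.6881 ≈ 5150 m/s.
Total Δv = 4638 + 5037 + 5150 = 14825 m/s.

Δv ≈ 14800 m/s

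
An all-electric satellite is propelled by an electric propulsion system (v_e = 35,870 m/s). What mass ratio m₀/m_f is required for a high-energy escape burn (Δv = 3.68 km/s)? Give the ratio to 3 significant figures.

Rocket equation: m₀/m_f = exp(Δv / v_e) = exp(3680 / 35870.0) = exp(0.1026) = 1.1080.

mass ratio ≈ 1.11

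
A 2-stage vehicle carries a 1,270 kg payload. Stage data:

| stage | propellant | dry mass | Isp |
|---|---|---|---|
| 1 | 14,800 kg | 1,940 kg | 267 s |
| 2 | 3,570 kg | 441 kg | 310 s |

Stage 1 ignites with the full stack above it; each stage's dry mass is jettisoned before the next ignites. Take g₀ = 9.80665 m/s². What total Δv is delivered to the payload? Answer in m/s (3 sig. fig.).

Ignition mass of stage 1 = 14,800+1,940 + 3,570+441 + 1,270 = 22,021 kg.
Stage 1: m₀ = 22,021 kg, m_f = 22,021 − 14,800 = 7,221 kg; Δv = 267×9.80665×ln(3.05) = 2618.4×1.1150 ≈ 2919 m/s.
Stage 2: m₀ = 5,281 kg, m_f = 5,281 − 3,570 = 1,711 kg; Δv = 310×9.80665×ln(3.086) = 3040.1×1.1270 ≈ 3426 m/s.
Total Δv = 2919 + 3426 = 6345 m/s.

Δv ≈ 6350 m/s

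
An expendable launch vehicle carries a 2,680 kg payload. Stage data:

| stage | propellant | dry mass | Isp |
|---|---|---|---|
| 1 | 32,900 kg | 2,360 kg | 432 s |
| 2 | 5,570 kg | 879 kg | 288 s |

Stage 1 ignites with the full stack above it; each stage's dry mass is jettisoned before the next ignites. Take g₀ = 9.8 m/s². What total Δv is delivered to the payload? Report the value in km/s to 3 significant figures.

Δv ≈ 8.38 km/s

Ignition mass of stage 1 = 32,900+2,360 + 5,570+879 + 2,680 = 44,389 kg.
Stage 1: m₀ = 44,389 kg, m_f = 44,389 − 32,900 = 11,489 kg; Δv = 432×9.8×ln(3.864) = 4233.6×1.3516 ≈ 5722 m/s.
Stage 2: m₀ = 9,129 kg, m_f = 9,129 − 5,570 = 3,559 kg; Δv = 288×9.8×ln(2.565) = 2822.4×0.9420 ≈ 2659 m/s.
Total Δv = 5722 + 2659 = 8381 m/s.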